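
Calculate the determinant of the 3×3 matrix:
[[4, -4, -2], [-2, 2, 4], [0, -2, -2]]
24

Expansion along first row:
det = 4·det([[2,4],[-2,-2]]) - -4·det([[-2,4],[0,-2]]) + -2·det([[-2,2],[0,-2]])
    = 4·(2·-2 - 4·-2) - -4·(-2·-2 - 4·0) + -2·(-2·-2 - 2·0)
    = 4·4 - -4·4 + -2·4
    = 16 + 16 + -8 = 24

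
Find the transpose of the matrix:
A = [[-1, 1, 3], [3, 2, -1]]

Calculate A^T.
[[-1, 3], [1, 2], [3, -1]]

The transpose sends entry (i,j) to (j,i); rows become columns.
Row 0 of A: [-1, 1, 3] -> column 0 of A^T.
Row 1 of A: [3, 2, -1] -> column 1 of A^T.
A^T = [[-1, 3], [1, 2], [3, -1]]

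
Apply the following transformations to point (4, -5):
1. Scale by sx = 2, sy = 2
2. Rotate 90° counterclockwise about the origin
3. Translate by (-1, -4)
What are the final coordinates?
(9, 4)

Step 1: Scale → (8, -10)
Step 2: Rotate 90° → (10, 8)
Step 3: Translate → (9, 4)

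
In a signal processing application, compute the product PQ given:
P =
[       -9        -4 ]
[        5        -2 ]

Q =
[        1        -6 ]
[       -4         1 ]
PQ =
[        7        50 ]
[       13       -32 ]

Matrix multiplication: (PQ)[i][j] = sum over k of P[i][k] * Q[k][j].
  (PQ)[0][0] = (-9)*(1) + (-4)*(-4) = 7
  (PQ)[0][1] = (-9)*(-6) + (-4)*(1) = 50
  (PQ)[1][0] = (5)*(1) + (-2)*(-4) = 13
  (PQ)[1][1] = (5)*(-6) + (-2)*(1) = -32
PQ =
[        7        50 ]
[       13       -32 ]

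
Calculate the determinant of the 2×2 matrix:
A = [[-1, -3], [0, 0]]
0

For A = [[a, b], [c, d]], det(A) = a*d - b*c.
det(A) = (-1)*(0) - (-3)*(0) = 0 - 0 = 0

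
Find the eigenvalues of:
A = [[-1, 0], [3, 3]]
λ = -1, 3

Solve det(A - λI) = 0. For a 2×2 matrix this is λ² - (trace)λ + det = 0.
trace(A) = -1 + 3 = 2.
det(A) = (-1)*(3) - (0)*(3) = -3 - 0 = -3.
Characteristic equation: λ² - (2)λ + (-3) = 0.
Discriminant: (2)² - 4*(-3) = 4 + 12 = 16.
Roots: λ = (2 ± √16) / 2 = -1, 3.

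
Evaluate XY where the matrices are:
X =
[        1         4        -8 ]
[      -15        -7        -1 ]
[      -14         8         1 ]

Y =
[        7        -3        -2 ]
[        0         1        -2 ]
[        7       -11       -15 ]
XY =
[      -49        89       110 ]
[     -112        49        59 ]
[      -91        39        -3 ]

Matrix multiplication: (XY)[i][j] = sum over k of X[i][k] * Y[k][j].
  (XY)[0][0] = (1)*(7) + (4)*(0) + (-8)*(7) = -49
  (XY)[0][1] = (1)*(-3) + (4)*(1) + (-8)*(-11) = 89
  (XY)[0][2] = (1)*(-2) + (4)*(-2) + (-8)*(-15) = 110
  (XY)[1][0] = (-15)*(7) + (-7)*(0) + (-1)*(7) = -112
  (XY)[1][1] = (-15)*(-3) + (-7)*(1) + (-1)*(-11) = 49
  (XY)[1][2] = (-15)*(-2) + (-7)*(-2) + (-1)*(-15) = 59
  (XY)[2][0] = (-14)*(7) + (8)*(0) + (1)*(7) = -91
  (XY)[2][1] = (-14)*(-3) + (8)*(1) + (1)*(-11) = 39
  (XY)[2][2] = (-14)*(-2) + (8)*(-2) + (1)*(-15) = -3
XY =
[      -49        89       110 ]
[     -112        49        59 ]
[      -91        39        -3 ]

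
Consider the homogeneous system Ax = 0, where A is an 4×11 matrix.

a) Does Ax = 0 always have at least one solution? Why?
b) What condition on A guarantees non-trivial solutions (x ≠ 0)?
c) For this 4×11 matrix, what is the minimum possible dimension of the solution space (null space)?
a) Yes, x = 0 is always a solution. b) When A has linearly dependent columns (rank < n). c) Minimum nullity = 7.

a) x = 0 satisfies A·0 = 0, so the zero vector is always a solution.
b) Non-trivial solutions exist iff the columns of A are linearly dependent, equivalently rank(A) < n (the number of columns).
c) By rank-nullity, rank(A) + nullity(A) = n = 11. Since A has only 4 rows, rank(A) ≤ 4, so nullity(A) ≥ 11 - 4 = 7.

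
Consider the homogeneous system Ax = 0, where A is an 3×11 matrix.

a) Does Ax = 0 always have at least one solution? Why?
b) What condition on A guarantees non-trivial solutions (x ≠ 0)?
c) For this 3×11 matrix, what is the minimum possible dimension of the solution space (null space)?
a) Yes, x = 0 is always a solution. b) When A has linearly dependent columns (rank < n). c) Minimum nullity = 8.

a) x = 0 satisfies A·0 = 0, so the zero vector is always a solution.
b) Non-trivial solutions exist iff the columns of A are linearly dependent, equivalently rank(A) < n (the number of columns).
c) By rank-nullity, rank(A) + nullity(A) = n = 11. Since A has only 3 rows, rank(A) ≤ 3, so nullity(A) ≥ 11 - 3 = 8.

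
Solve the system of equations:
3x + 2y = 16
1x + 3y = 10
x = 4, y = 2

Use elimination (row reduction):
Equation 1: 3x + 2y = 16.
Equation 2: 1x + 3y = 10.
Multiply Eq1 by 1 and Eq2 by 3: 3x + 2y = 16;  3x + 9y = 30.
Subtract: (7)y = 14, so y = 2.
Back-substitute into Eq1: 3x + 2*(2) = 16, so x = 4.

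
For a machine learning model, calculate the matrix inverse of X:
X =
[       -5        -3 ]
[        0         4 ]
det(X) = -20
X⁻¹ =
[     -1/5     -3/20 ]
[        0       1/4 ]

For a 2×2 matrix X = [[a, b], [c, d]] with det(X) ≠ 0, X⁻¹ = (1/det(X)) * [[d, -b], [-c, a]].
det(X) = (-5)*(4) - (-3)*(0) = -20 - 0 = -20.
X⁻¹ = (1/-20) * [[4, 3], [0, -5]].
Dividing each entry by -20 and reducing:
X⁻¹ =
[     -1/5     -3/20 ]
[        0       1/4 ]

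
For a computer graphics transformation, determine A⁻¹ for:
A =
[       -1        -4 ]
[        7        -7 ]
det(A) = 35
A⁻¹ =
[     -1/5      4/35 ]
[     -1/5     -1/35 ]

For a 2×2 matrix A = [[a, b], [c, d]] with det(A) ≠ 0, A⁻¹ = (1/det(A)) * [[d, -b], [-c, a]].
det(A) = (-1)*(-7) - (-4)*(7) = 7 + 28 = 35.
A⁻¹ = (1/35) * [[-7, 4], [-7, -1]].
Dividing each entry by 35 and reducing:
A⁻¹ =
[     -1/5      4/35 ]
[     -1/5     -1/35 ]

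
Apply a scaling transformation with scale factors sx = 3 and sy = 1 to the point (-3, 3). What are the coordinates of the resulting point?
(-9, 3)

Scaling matrix:
[[3, 0], [0, 1]]
Result: (-3 × 3, 3 × 1) = (-9, 3)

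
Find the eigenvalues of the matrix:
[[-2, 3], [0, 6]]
λ = -2 and λ = 6

Characteristic equation: det(A - λI) = 0
λ² - (trace)λ + (det) = 0
λ² - (4)λ + (-12) = 0
λ² - 4λ - 12 = 0
Solving: λ = -2, 6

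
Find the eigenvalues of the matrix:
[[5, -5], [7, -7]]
λ = -2 and λ = 0

Characteristic equation: det(A - λI) = 0
λ² - (trace)λ + (det) = 0
λ² - (-2)λ + (0) = 0
λ² + 2λ + 0 = 0
Solving: λ = -2, 0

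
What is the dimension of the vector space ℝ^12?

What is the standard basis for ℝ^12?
Dimension = 12; standard basis = {e_1, e_2, e_3, …, e_12}

ℝ^12 is the space of 12-tuples of real numbers; its dimension is 12.
The standard basis consists of 12 vectors: e_1, e_2, e_3, …, e_12, where e_i is the vector with 1 in position i and 0 elsewhere.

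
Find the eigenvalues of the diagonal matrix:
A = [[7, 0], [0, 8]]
λ₁ = 7, λ₂ = 8

The characteristic polynomial of A is det(A - λI) = (7 - λ)(8 - λ) = 0.
The roots are λ = 7 and λ = 8, so the eigenvalues are the diagonal entries.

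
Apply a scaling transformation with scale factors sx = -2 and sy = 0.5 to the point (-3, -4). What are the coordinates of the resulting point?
(6, -2.0)

Scaling matrix:
[[-2, 0], [0, 0.50]]
Result: (-3 × -2, -4 × 0.5) = (6, -2.0)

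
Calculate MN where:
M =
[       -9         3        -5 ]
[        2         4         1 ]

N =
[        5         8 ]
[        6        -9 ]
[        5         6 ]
MN =
[      -52      -129 ]
[       39       -14 ]

Matrix multiplication: (MN)[i][j] = sum over k of M[i][k] * N[k][j].
  (MN)[0][0] = (-9)*(5) + (3)*(6) + (-5)*(5) = -52
  (MN)[0][1] = (-9)*(8) + (3)*(-9) + (-5)*(6) = -129
  (MN)[1][0] = (2)*(5) + (4)*(6) + (1)*(5) = 39
  (MN)[1][1] = (2)*(8) + (4)*(-9) + (1)*(6) = -14
MN =
[      -52      -129 ]
[       39       -14 ]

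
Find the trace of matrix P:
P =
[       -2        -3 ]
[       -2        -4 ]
tr(P) = -2 - 4 = -6

The trace of a square matrix is the sum of its diagonal entries.
Diagonal entries of P: P[0][0] = -2, P[1][1] = -4.
tr(P) = -2 - 4 = -6.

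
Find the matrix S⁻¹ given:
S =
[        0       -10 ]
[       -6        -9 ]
det(S) = -60
S⁻¹ =
[     3/20      -1/6 ]
[    -1/10         0 ]

For a 2×2 matrix S = [[a, b], [c, d]] with det(S) ≠ 0, S⁻¹ = (1/det(S)) * [[d, -b], [-c, a]].
det(S) = (0)*(-9) - (-10)*(-6) = 0 - 60 = -60.
S⁻¹ = (1/-60) * [[-9, 10], [6, 0]].
Dividing each entry by -60 and reducing:
S⁻¹ =
[     3/20      -1/6 ]
[    -1/10         0 ]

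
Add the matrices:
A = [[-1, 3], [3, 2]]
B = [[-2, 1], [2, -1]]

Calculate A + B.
[[-3, 4], [5, 1]]

Add corresponding elements:
(-1)+(-2)=-3
(3)+(1)=4
(3)+(2)=5
(2)+(-1)=1
A + B = [[-3, 4], [5, 1]]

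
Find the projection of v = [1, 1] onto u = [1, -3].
[-1/5, 3/5]

The projection of v onto u is proj_u(v) = ((v·u) / (u·u)) · u.
v·u = (1)*(1) + (1)*(-3) = -2.
u·u = (1)*(1) + (-3)*(-3) = 10.
coefficient = -2 / 10 = -1/5.
proj_u(v) = -1/5 · [1, -3] = [-1/5, 3/5].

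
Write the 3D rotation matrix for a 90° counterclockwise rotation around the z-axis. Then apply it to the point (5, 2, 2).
R = [[0, -1, 0], [1, 0, 0], [0, 0, 1]]; R·(5, 2, 2) = (-2, 5, 2)

Rotation matrix for 90° around z-axis:
cos(90°) = 0, sin(90°) = 1
R = [[0, -1, 0], [1, 0, 0], [0, 0, 1]]
Apply to (5, 2, 2): R·[5, 2, 2]ᵀ = (-2, 5, 2)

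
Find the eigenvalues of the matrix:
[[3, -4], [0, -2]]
λ = -2 and λ = 3

Characteristic equation: det(A - λI) = 0
λ² - (trace)λ + (det) = 0
λ² - (1)λ + (-6) = 0
λ² - 1λ - 6 = 0
Solving: λ = -2, 3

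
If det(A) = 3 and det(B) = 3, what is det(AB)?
9

Use the multiplicative property of determinants: det(AB) = det(A)*det(B).
det(AB) = (3)*(3) = 9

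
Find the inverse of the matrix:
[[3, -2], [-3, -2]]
[[1/6, -1/6], [-1/4, -1/4]]

For [[a,b],[c,d]], inverse = (1/det)·[[d,-b],[-c,a]]
det = 3·-2 - -2·-3 = -12
Inverse = (1/-12)·[[-2, 2], [3, 3]]
        = [[1/6, -1/6], [-1/4, -1/4]]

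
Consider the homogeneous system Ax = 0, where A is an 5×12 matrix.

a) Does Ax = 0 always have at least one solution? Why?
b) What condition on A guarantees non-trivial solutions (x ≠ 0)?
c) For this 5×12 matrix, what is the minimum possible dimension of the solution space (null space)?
a) Yes, x = 0 is always a solution. b) When A has linearly dependent columns (rank < n). c) Minimum nullity = 7.

a) x = 0 satisfies A·0 = 0, so the zero vector is always a solution.
b) Non-trivial solutions exist iff the columns of A are linearly dependent, equivalently rank(A) < n (the number of columns).
c) By rank-nullity, rank(A) + nullity(A) = n = 12. Since A has only 5 rows, rank(A) ≤ 5, so nullity(A) ≥ 12 - 5 = 7.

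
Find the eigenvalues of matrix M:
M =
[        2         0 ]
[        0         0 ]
λ = 0, 2

Solve det(M - λI) = 0. For a 2×2 matrix the characteristic equation is λ² - (trace)λ + det = 0.
trace(M) = a + d = 2 + 0 = 2.
det(M) = a*d - b*c = (2)*(0) - (0)*(0) = 0 - 0 = 0.
Characteristic equation: λ² - (2)λ + (0) = 0.
Discriminant = (2)² - 4*(0) = 4 - 0 = 4.
λ = (2 ± √4) / 2 = (2 ± 2) / 2 = 0, 2.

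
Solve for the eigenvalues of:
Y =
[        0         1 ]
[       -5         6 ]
λ = 1, 5

Solve det(Y - λI) = 0. For a 2×2 matrix the characteristic equation is λ² - (trace)λ + det = 0.
trace(Y) = a + d = 0 + 6 = 6.
det(Y) = a*d - b*c = (0)*(6) - (1)*(-5) = 0 + 5 = 5.
Characteristic equation: λ² - (6)λ + (5) = 0.
Discriminant = (6)² - 4*(5) = 36 - 20 = 16.
λ = (6 ± √16) / 2 = (6 ± 4) / 2 = 1, 5.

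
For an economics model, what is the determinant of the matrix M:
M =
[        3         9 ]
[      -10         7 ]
det(M) = 111

For a 2×2 matrix [[a, b], [c, d]], det = a*d - b*c.
det(M) = (3)*(7) - (9)*(-10) = 21 + 90 = 111.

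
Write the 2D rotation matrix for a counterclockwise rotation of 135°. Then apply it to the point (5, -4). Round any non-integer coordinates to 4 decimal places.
R = [[-√2/2, -√2/2], [√2/2, -√2/2]]; R·(5, -4) = (-0.7071, 6.3640)

Rotation matrix formula: R(θ) = [[cos θ, -sin θ], [sin θ, cos θ]]
For θ = 135°:
cos(135°) = -√2/2
sin(135°) = √2/2
R = [[-√2/2, -√2/2], [√2/2, -√2/2]]
Apply to (5, -4): [-√2/2·5 + (-√2/2)·-4, √2/2·5 + -√2/2·-4] = (-0.7071, 6.3640)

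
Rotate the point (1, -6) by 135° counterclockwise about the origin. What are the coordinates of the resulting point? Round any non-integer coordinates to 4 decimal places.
(3.5355, 4.9497)

Rotation matrix R(θ) = [[cos θ, -sin θ], [sin θ, cos θ]]; for θ = 135°:
R = [[-√2/2, -√2/2], [√2/2, -√2/2]]
Result: R × [1, -6]ᵀ = [-√2/2·1 + (-√2/2)·-6, √2/2·1 + (-√2/2)·-6]ᵀ = (3.5355, 4.9497)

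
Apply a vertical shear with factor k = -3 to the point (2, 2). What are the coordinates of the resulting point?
(2, -4)

Shear matrix for vertical shear with factor k = -3:
[[1, 0], [-3, 1]]
Result: (2, 2) → (2, -4)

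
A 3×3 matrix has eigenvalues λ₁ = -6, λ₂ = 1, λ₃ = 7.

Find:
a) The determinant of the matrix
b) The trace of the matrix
det = -42, trace = 2

Two standard eigenvalue identities:
- det(A) equals the product of the eigenvalues (counted with multiplicity).
- trace(A) equals the sum of the eigenvalues.
det(A) = (-6)*(1)*(7) = -42.
trace(A) = -6 + 1 + 7 = 2.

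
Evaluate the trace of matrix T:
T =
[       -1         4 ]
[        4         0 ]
tr(T) = -1 + 0 = -1

The trace of a square matrix is the sum of its diagonal entries.
Diagonal entries of T: T[0][0] = -1, T[1][1] = 0.
tr(T) = -1 + 0 = -1.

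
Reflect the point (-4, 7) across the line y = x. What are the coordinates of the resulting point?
(7, -4)

Reflection across line y = x: (-4, 7) → (7, -4)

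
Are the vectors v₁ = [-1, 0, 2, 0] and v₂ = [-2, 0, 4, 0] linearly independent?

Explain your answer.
No, linearly dependent (v₂ = 2·v₁)

Check whether there is a scalar k with v₂ = k·v₁.
Comparing components, k = 2 satisfies 2·[-1, 0, 2, 0] = [-2, 0, 4, 0].
Since v₂ is a scalar multiple of v₁, the two vectors are linearly dependent.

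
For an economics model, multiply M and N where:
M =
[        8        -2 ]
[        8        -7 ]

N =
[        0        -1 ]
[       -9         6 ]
MN =
[       18       -20 ]
[       63       -50 ]

Matrix multiplication: (MN)[i][j] = sum over k of M[i][k] * N[k][j].
  (MN)[0][0] = (8)*(0) + (-2)*(-9) = 18
  (MN)[0][1] = (8)*(-1) + (-2)*(6) = -20
  (MN)[1][0] = (8)*(0) + (-7)*(-9) = 63
  (MN)[1][1] = (8)*(-1) + (-7)*(6) = -50
MN =
[       18       -20 ]
[       63       -50 ]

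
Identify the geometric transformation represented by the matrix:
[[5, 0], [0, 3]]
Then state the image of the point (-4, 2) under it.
non-uniform scaling by (5, 3); image of (-4, 2) is (-20, 6)

This is diagonal with distinct entries, so it scales the x-axis by 5 and the y-axis by 3.
The matrix [[5, 0], [0, 3]] represents: non-uniform scaling by (5, 3).
Applying it to (-4, 2): [5·-4 + 0·2, 0·-4 + 3·2] = (-20, 6).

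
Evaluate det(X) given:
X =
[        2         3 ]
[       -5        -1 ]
det(X) = 13

For a 2×2 matrix [[a, b], [c, d]], det = a*d - b*c.
det(X) = (2)*(-1) - (3)*(-5) = -2 + 15 = 13.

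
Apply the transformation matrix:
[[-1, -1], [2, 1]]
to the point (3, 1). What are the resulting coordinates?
(-4, 7)

Matrix multiplication:
[[-1, -1], [2, 1]] × [3, 1]ᵀ
= [-1×3 + -1×1, 2×3 + 1×1]ᵀ
= [-4.0000, 7.0000]ᵀ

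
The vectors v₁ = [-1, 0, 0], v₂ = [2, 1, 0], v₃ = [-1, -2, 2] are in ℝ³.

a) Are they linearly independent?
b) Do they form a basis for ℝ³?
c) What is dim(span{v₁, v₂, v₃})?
Yes independent, yes basis, dim = 3

Stack v₁, v₂, v₃ as rows of a 3×3 matrix.
[[-1, 0, 0]; [2, 1, 0]; [-1, -2, 2]] is already lower triangular with nonzero diagonal entries (-1, 1, 2), so its determinant is the product of the diagonal entries, det = (-1)·(1)·(2) = -2 ≠ 0, and the rows are linearly independent.
Three linearly independent vectors in ℝ³ form a basis for ℝ³, so dim(span{v₁,v₂,v₃}) = 3.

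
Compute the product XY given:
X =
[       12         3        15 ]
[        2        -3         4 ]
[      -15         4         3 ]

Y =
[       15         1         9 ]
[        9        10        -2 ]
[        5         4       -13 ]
XY =
[      282       102       -93 ]
[       23       -12       -28 ]
[     -174        37      -182 ]

Matrix multiplication: (XY)[i][j] = sum over k of X[i][k] * Y[k][j].
  (XY)[0][0] = (12)*(15) + (3)*(9) + (15)*(5) = 282
  (XY)[0][1] = (12)*(1) + (3)*(10) + (15)*(4) = 102
  (XY)[0][2] = (12)*(9) + (3)*(-2) + (15)*(-13) = -93
  (XY)[1][0] = (2)*(15) + (-3)*(9) + (4)*(5) = 23
  (XY)[1][1] = (2)*(1) + (-3)*(10) + (4)*(4) = -12
  (XY)[1][2] = (2)*(9) + (-3)*(-2) + (4)*(-13) = -28
  (XY)[2][0] = (-15)*(15) + (4)*(9) + (3)*(5) = -174
  (XY)[2][1] = (-15)*(1) + (4)*(10) + (3)*(4) = 37
  (XY)[2][2] = (-15)*(9) + (4)*(-2) + (3)*(-13) = -182
XY =
[      282       102       -93 ]
[       23       -12       -28 ]
[     -174        37      -182 ]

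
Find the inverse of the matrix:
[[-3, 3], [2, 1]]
[[-1/9, 1/3], [2/9, 1/3]]

For [[a,b],[c,d]], inverse = (1/det)·[[d,-b],[-c,a]]
det = -3·1 - 3·2 = -9
Inverse = (1/-9)·[[1, -3], [-2, -3]]
        = [[-1/9, 1/3], [2/9, 1/3]]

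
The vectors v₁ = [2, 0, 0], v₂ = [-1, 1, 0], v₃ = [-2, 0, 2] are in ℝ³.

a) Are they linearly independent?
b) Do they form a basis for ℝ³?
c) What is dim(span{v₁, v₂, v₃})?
Yes independent, yes basis, dim = 3

Stack v₁, v₂, v₃ as rows of a 3×3 matrix.
[[2, 0, 0]; [-1, 1, 0]; [-2, 0, 2]] is already lower triangular with nonzero diagonal entries (2, 1, 2), so its determinant is the product of the diagonal entries, det = (2)·(1)·(2) = 4 ≠ 0, and the rows are linearly independent.
Three linearly independent vectors in ℝ³ form a basis for ℝ³, so dim(span{v₁,v₂,v₃}) = 3.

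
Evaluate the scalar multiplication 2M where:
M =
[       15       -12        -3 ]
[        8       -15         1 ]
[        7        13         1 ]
2M =
[       30       -24        -6 ]
[       16       -30         2 ]
[       14        26         2 ]

Scalar multiplication is elementwise: (2M)[i][j] = 2 * M[i][j].
  (2M)[0][0] = 2 * (15) = 30
  (2M)[0][1] = 2 * (-12) = -24
  (2M)[0][2] = 2 * (-3) = -6
  (2M)[1][0] = 2 * (8) = 16
  (2M)[1][1] = 2 * (-15) = -30
  (2M)[1][2] = 2 * (1) = 2
  (2M)[2][0] = 2 * (7) = 14
  (2M)[2][1] = 2 * (13) = 26
  (2M)[2][2] = 2 * (1) = 2
2M =
[       30       -24        -6 ]
[       16       -30         2 ]
[       14        26         2 ]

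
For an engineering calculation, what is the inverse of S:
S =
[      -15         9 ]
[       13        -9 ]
det(S) = 18
S⁻¹ =
[     -1/2      -1/2 ]
[   -13/18      -5/6 ]

For a 2×2 matrix S = [[a, b], [c, d]] with det(S) ≠ 0, S⁻¹ = (1/det(S)) * [[d, -b], [-c, a]].
det(S) = (-15)*(-9) - (9)*(13) = 135 - 117 = 18.
S⁻¹ = (1/18) * [[-9, -9], [-13, -15]].
Dividing each entry by 18 and reducing:
S⁻¹ =
[     -1/2      -1/2 ]
[   -13/18      -5/6 ]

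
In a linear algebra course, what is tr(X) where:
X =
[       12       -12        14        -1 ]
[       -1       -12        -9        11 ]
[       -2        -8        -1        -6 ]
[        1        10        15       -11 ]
tr(X) = 12 - 12 - 1 - 11 = -12

The trace of a square matrix is the sum of its diagonal entries.
Diagonal entries of X: X[0][0] = 12, X[1][1] = -12, X[2][2] = -1, X[3][3] = -11.
tr(X) = 12 - 12 - 1 - 11 = -12.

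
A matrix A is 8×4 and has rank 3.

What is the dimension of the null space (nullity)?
1

The rank-nullity theorem for an m×n matrix states:
rank(A) + nullity(A) = n (the number of columns).
Here n = 4 and rank(A) = 3, so nullity(A) = 4 - 3 = 1.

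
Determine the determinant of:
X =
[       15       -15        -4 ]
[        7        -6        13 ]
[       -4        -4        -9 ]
det(X) = 1633

Expand along row 0 (cofactor expansion): det(X) = a*(e*i - f*h) - b*(d*i - f*g) + c*(d*h - e*g), where the 3×3 is [[a, b, c], [d, e, f], [g, h, i]].
Minor M_00 = (-6)*(-9) - (13)*(-4) = 54 + 52 = 106.
Minor M_01 = (7)*(-9) - (13)*(-4) = -63 + 52 = -11.
Minor M_02 = (7)*(-4) - (-6)*(-4) = -28 - 24 = -52.
det(X) = (15)*(106) - (-15)*(-11) + (-4)*(-52) = 1590 - 165 + 208 = 1633.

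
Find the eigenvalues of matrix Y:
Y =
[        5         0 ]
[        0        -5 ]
λ = -5, 5

Solve det(Y - λI) = 0. For a 2×2 matrix the characteristic equation is λ² - (trace)λ + det = 0.
trace(Y) = a + d = 5 - 5 = 0.
det(Y) = a*d - b*c = (5)*(-5) - (0)*(0) = -25 - 0 = -25.
Characteristic equation: λ² - (0)λ + (-25) = 0.
Discriminant = (0)² - 4*(-25) = 0 + 100 = 100.
λ = (0 ± √100) / 2 = (0 ± 10) / 2 = -5, 5.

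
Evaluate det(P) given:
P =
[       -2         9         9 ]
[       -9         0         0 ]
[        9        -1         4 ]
det(P) = 405

Expand along row 0 (cofactor expansion): det(P) = a*(e*i - f*h) - b*(d*i - f*g) + c*(d*h - e*g), where the 3×3 is [[a, b, c], [d, e, f], [g, h, i]].
Minor M_00 = (0)*(4) - (0)*(-1) = 0 - 0 = 0.
Minor M_01 = (-9)*(4) - (0)*(9) = -36 - 0 = -36.
Minor M_02 = (-9)*(-1) - (0)*(9) = 9 - 0 = 9.
det(P) = (-2)*(0) - (9)*(-36) + (9)*(9) = 0 + 324 + 81 = 405.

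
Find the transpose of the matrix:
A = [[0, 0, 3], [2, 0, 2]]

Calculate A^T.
[[0, 2], [0, 0], [3, 2]]

The transpose sends entry (i,j) to (j,i); rows become columns.
Row 0 of A: [0, 0, 3] -> column 0 of A^T.
Row 1 of A: [2, 0, 2] -> column 1 of A^T.
A^T = [[0, 2], [0, 0], [3, 2]]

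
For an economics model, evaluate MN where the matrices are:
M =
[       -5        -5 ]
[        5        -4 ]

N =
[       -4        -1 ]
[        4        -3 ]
MN =
[        0        20 ]
[      -36         7 ]

Matrix multiplication: (MN)[i][j] = sum over k of M[i][k] * N[k][j].
  (MN)[0][0] = (-5)*(-4) + (-5)*(4) = 0
  (MN)[0][1] = (-5)*(-1) + (-5)*(-3) = 20
  (MN)[1][0] = (5)*(-4) + (-4)*(4) = -36
  (MN)[1][1] = (5)*(-1) + (-4)*(-3) = 7
MN =
[        0        20 ]
[      -36         7 ]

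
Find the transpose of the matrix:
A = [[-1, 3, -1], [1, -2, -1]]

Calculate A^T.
[[-1, 1], [3, -2], [-1, -1]]

The transpose sends entry (i,j) to (j,i); rows become columns.
Row 0 of A: [-1, 3, -1] -> column 0 of A^T.
Row 1 of A: [1, -2, -1] -> column 1 of A^T.
A^T = [[-1, 1], [3, -2], [-1, -1]]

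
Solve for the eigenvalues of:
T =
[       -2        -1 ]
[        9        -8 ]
λ = -5, -5

Solve det(T - λI) = 0. For a 2×2 matrix the characteristic equation is λ² - (trace)λ + det = 0.
trace(T) = a + d = -2 - 8 = -10.
det(T) = a*d - b*c = (-2)*(-8) - (-1)*(9) = 16 + 9 = 25.
Characteristic equation: λ² - (-10)λ + (25) = 0.
Discriminant = (-10)² - 4*(25) = 100 - 100 = 0.
λ = (-10 ± √0) / 2 = (-10 ± 0) / 2 = -5, -5.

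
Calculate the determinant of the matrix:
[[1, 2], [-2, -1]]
3

For a 2×2 matrix [[a, b], [c, d]], det = ad - bc
det = (1)(-1) - (2)(-2) = -1 - -4 = 3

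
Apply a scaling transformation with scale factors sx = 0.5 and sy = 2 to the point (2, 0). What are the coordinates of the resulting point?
(1.0, 0)

Scaling matrix:
[[0.50, 0], [0, 2]]
Result: (2 × 0.5, 0 × 2) = (1.0, 0)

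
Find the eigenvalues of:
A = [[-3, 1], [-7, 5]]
λ = -2, 4

Solve det(A - λI) = 0. For a 2×2 matrix this is λ² - (trace)λ + det = 0.
trace(A) = -3 + 5 = 2.
det(A) = (-3)*(5) - (1)*(-7) = -15 + 7 = -8.
Characteristic equation: λ² - (2)λ + (-8) = 0.
Discriminant: (2)² - 4*(-8) = 4 + 32 = 36.
Roots: λ = (2 ± √36) / 2 = -2, 4.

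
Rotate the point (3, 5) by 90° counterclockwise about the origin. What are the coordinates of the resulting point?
(-5, 3)

Rotation matrix R(θ) = [[cos θ, -sin θ], [sin θ, cos θ]]; for θ = 90°:
R = [[0, -1], [1, 0]]
Result: R × [3, 5]ᵀ = [0·3 + (-1)·5, 1·3 + (0)·5]ᵀ = (-5, 3)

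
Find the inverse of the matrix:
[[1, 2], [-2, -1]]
[[-1/3, -2/3], [2/3, 1/3]]

For [[a,b],[c,d]], inverse = (1/det)·[[d,-b],[-c,a]]
det = 1·-1 - 2·-2 = 3
Inverse = (1/3)·[[-1, -2], [2, 1]]
        = [[-1/3, -2/3], [2/3, 1/3]]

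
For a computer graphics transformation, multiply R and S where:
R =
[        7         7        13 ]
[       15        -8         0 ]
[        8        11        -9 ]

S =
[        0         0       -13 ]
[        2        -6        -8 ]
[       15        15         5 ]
RS =
[      209       153       -82 ]
[      -16        48      -131 ]
[     -113      -201      -237 ]

Matrix multiplication: (RS)[i][j] = sum over k of R[i][k] * S[k][j].
  (RS)[0][0] = (7)*(0) + (7)*(2) + (13)*(15) = 209
  (RS)[0][1] = (7)*(0) + (7)*(-6) + (13)*(15) = 153
  (RS)[0][2] = (7)*(-13) + (7)*(-8) + (13)*(5) = -82
  (RS)[1][0] = (15)*(0) + (-8)*(2) + (0)*(15) = -16
  (RS)[1][1] = (15)*(0) + (-8)*(-6) + (0)*(15) = 48
  (RS)[1][2] = (15)*(-13) + (-8)*(-8) + (0)*(5) = -131
  (RS)[2][0] = (8)*(0) + (11)*(2) + (-9)*(15) = -113
  (RS)[2][1] = (8)*(0) + (11)*(-6) + (-9)*(15) = -201
  (RS)[2][2] = (8)*(-13) + (11)*(-8) + (-9)*(5) = -237
RS =
[      209       153       -82 ]
[      -16        48      -131 ]
[     -113      -201      -237 ]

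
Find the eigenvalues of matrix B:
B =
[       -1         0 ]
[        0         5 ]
λ = -1, 5

Solve det(B - λI) = 0. For a 2×2 matrix the characteristic equation is λ² - (trace)λ + det = 0.
trace(B) = a + d = -1 + 5 = 4.
det(B) = a*d - b*c = (-1)*(5) - (0)*(0) = -5 - 0 = -5.
Characteristic equation: λ² - (4)λ + (-5) = 0.
Discriminant = (4)² - 4*(-5) = 16 + 20 = 36.
λ = (4 ± √36) / 2 = (4 ± 6) / 2 = -1, 5.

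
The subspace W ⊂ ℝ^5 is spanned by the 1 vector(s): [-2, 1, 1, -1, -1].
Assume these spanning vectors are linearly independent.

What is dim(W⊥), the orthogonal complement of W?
dim(W⊥) = 4

For any subspace W of ℝ^n, dim(W) + dim(W⊥) = n (the whole-space dimension).
Here the given 1 vectors are linearly independent, so dim(W) = 1.
Thus dim(W⊥) = n - dim(W) = 5 - 1 = 4.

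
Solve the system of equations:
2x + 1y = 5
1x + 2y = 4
x = 2, y = 1

Use elimination (row reduction):
Equation 1: 2x + 1y = 5.
Equation 2: 1x + 2y = 4.
Multiply Eq1 by 1 and Eq2 by 2: 2x + 1y = 5;  2x + 4y = 8.
Subtract: (3)y = 3, so y = 1.
Back-substitute into Eq1: 2x + 1*(1) = 5, so x = 2.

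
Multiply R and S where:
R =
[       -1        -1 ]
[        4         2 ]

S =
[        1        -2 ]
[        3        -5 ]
RS =
[       -4         7 ]
[       10       -18 ]

Matrix multiplication: (RS)[i][j] = sum over k of R[i][k] * S[k][j].
  (RS)[0][0] = (-1)*(1) + (-1)*(3) = -4
  (RS)[0][1] = (-1)*(-2) + (-1)*(-5) = 7
  (RS)[1][0] = (4)*(1) + (2)*(3) = 10
  (RS)[1][1] = (4)*(-2) + (2)*(-5) = -18
RS =
[       -4         7 ]
[       10       -18 ]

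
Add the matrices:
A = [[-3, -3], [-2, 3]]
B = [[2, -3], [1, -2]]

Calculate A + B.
[[-1, -6], [-1, 1]]

Add corresponding elements:
(-3)+(2)=-1
(-3)+(-3)=-6
(-2)+(1)=-1
(3)+(-2)=1
A + B = [[-1, -6], [-1, 1]]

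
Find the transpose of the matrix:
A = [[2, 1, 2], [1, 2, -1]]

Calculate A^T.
[[2, 1], [1, 2], [2, -1]]

The transpose sends entry (i,j) to (j,i); rows become columns.
Row 0 of A: [2, 1, 2] -> column 0 of A^T.
Row 1 of A: [1, 2, -1] -> column 1 of A^T.
A^T = [[2, 1], [1, 2], [2, -1]]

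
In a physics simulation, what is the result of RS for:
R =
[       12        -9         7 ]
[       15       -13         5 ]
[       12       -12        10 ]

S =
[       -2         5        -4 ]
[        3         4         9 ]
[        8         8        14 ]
RS =
[        5        80       -31 ]
[      -29        63      -107 ]
[       20        92       -16 ]

Matrix multiplication: (RS)[i][j] = sum over k of R[i][k] * S[k][j].
  (RS)[0][0] = (12)*(-2) + (-9)*(3) + (7)*(8) = 5
  (RS)[0][1] = (12)*(5) + (-9)*(4) + (7)*(8) = 80
  (RS)[0][2] = (12)*(-4) + (-9)*(9) + (7)*(14) = -31
  (RS)[1][0] = (15)*(-2) + (-13)*(3) + (5)*(8) = -29
  (RS)[1][1] = (15)*(5) + (-13)*(4) + (5)*(8) = 63
  (RS)[1][2] = (15)*(-4) + (-13)*(9) + (5)*(14) = -107
  (RS)[2][0] = (12)*(-2) + (-12)*(3) + (10)*(8) = 20
  (RS)[2][1] = (12)*(5) + (-12)*(4) + (10)*(8) = 92
  (RS)[2][2] = (12)*(-4) + (-12)*(9) + (10)*(14) = -16
RS =
[        5        80       -31 ]
[      -29        63      -107 ]
[       20        92       -16 ]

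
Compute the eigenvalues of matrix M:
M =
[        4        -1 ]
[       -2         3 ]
λ = 2, 5

Solve det(M - λI) = 0. For a 2×2 matrix the characteristic equation is λ² - (trace)λ + det = 0.
trace(M) = a + d = 4 + 3 = 7.
det(M) = a*d - b*c = (4)*(3) - (-1)*(-2) = 12 - 2 = 10.
Characteristic equation: λ² - (7)λ + (10) = 0.
Discriminant = (7)² - 4*(10) = 49 - 40 = 9.
λ = (7 ± √9) / 2 = (7 ± 3) / 2 = 2, 5.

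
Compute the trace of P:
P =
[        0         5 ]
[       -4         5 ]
tr(P) = 0 + 5 = 5

The trace of a square matrix is the sum of its diagonal entries.
Diagonal entries of P: P[0][0] = 0, P[1][1] = 5.
tr(P) = 0 + 5 = 5.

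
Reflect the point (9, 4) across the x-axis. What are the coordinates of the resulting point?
(9, -4)

Reflection across x-axis: (9, 4) → (9, -4)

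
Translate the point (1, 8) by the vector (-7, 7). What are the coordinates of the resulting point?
(-6, 15)

Translation by (-7, 7):
x' = 1 + -7 = -6
y' = 8 + 7 = 15
Homogeneous matrix: [[1, 0, -7], [0, 1, 7], [0, 0, 1]]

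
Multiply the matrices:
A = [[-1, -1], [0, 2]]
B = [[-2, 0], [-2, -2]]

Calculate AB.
[[4, 2], [-4, -4]]

Each entry (i,j) of AB = sum over k of A[i][k]*B[k][j].
(AB)[0][0] = (-1)*(-2) + (-1)*(-2) = 4
(AB)[0][1] = (-1)*(0) + (-1)*(-2) = 2
(AB)[1][0] = (0)*(-2) + (2)*(-2) = -4
(AB)[1][1] = (0)*(0) + (2)*(-2) = -4
AB = [[4, 2], [-4, -4]]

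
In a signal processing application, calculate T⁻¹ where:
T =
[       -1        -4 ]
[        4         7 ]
det(T) = 9
T⁻¹ =
[      7/9       4/9 ]
[     -4/9      -1/9 ]

For a 2×2 matrix T = [[a, b], [c, d]] with det(T) ≠ 0, T⁻¹ = (1/det(T)) * [[d, -b], [-c, a]].
det(T) = (-1)*(7) - (-4)*(4) = -7 + 16 = 9.
T⁻¹ = (1/9) * [[7, 4], [-4, -1]].
Dividing each entry by 9 and reducing:
T⁻¹ =
[      7/9       4/9 ]
[     -4/9      -1/9 ]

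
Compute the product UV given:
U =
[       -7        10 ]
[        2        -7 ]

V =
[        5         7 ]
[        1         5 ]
UV =
[      -25         1 ]
[        3       -21 ]

Matrix multiplication: (UV)[i][j] = sum over k of U[i][k] * V[k][j].
  (UV)[0][0] = (-7)*(5) + (10)*(1) = -25
  (UV)[0][1] = (-7)*(7) + (10)*(5) = 1
  (UV)[1][0] = (2)*(5) + (-7)*(1) = 3
  (UV)[1][1] = (2)*(7) + (-7)*(5) = -21
UV =
[      -25         1 ]
[        3       -21 ]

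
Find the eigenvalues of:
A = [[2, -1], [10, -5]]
λ = -3, 0

Solve det(A - λI) = 0. For a 2×2 matrix this is λ² - (trace)λ + det = 0.
trace(A) = 2 - 5 = -3.
det(A) = (2)*(-5) - (-1)*(10) = -10 + 10 = 0.
Characteristic equation: λ² - (-3)λ + (0) = 0.
Discriminant: (-3)² - 4*(0) = 9 - 0 = 9.
Roots: λ = (-3 ± √9) / 2 = -3, 0.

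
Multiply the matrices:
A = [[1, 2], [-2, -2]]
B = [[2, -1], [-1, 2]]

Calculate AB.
[[0, 3], [-2, -2]]

Each entry (i,j) of AB = sum over k of A[i][k]*B[k][j].
(AB)[0][0] = (1)*(2) + (2)*(-1) = 0
(AB)[0][1] = (1)*(-1) + (2)*(2) = 3
(AB)[1][0] = (-2)*(2) + (-2)*(-1) = -2
(AB)[1][1] = (-2)*(-1) + (-2)*(2) = -2
AB = [[0, 3], [-2, -2]]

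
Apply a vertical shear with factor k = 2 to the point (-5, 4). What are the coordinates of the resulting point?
(-5, -6)

Shear matrix for vertical shear with factor k = 2:
[[1, 0], [2, 1]]
Result: (-5, 4) → (-5, -6)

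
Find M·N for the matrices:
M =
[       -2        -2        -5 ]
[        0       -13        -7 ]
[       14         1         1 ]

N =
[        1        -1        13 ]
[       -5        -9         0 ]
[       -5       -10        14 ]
MN =
[       33        70       -96 ]
[      100       187       -98 ]
[        4       -33       196 ]

Matrix multiplication: (MN)[i][j] = sum over k of M[i][k] * N[k][j].
  (MN)[0][0] = (-2)*(1) + (-2)*(-5) + (-5)*(-5) = 33
  (MN)[0][1] = (-2)*(-1) + (-2)*(-9) + (-5)*(-10) = 70
  (MN)[0][2] = (-2)*(13) + (-2)*(0) + (-5)*(14) = -96
  (MN)[1][0] = (0)*(1) + (-13)*(-5) + (-7)*(-5) = 100
  (MN)[1][1] = (0)*(-1) + (-13)*(-9) + (-7)*(-10) = 187
  (MN)[1][2] = (0)*(13) + (-13)*(0) + (-7)*(14) = -98
  (MN)[2][0] = (14)*(1) + (1)*(-5) + (1)*(-5) = 4
  (MN)[2][1] = (14)*(-1) + (1)*(-9) + (1)*(-10) = -33
  (MN)[2][2] = (14)*(13) + (1)*(0) + (1)*(14) = 196
MN =
[       33        70       -96 ]
[      100       187       -98 ]
[        4       -33       196 ]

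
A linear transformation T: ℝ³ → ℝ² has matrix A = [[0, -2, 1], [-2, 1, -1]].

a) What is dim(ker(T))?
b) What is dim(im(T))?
dim(ker) = 1, dim(im) = 2

The two rows are not scalar multiples of one another (no single k satisfies row 2 = k × row 1), so they are linearly independent.
Thus rank(A) = 2.
dim(im(T)) = rank(A) = 2.
By the rank-nullity theorem applied to T: ℝ³ → ℝ², rank(A) + nullity(A) = 3 (the domain dimension), so dim(ker(T)) = 3 - 2 = 1.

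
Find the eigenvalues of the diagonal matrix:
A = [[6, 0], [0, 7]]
λ₁ = 6, λ₂ = 7

The characteristic polynomial of A is det(A - λI) = (6 - λ)(7 - λ) = 0.
The roots are λ = 6 and λ = 7, so the eigenvalues are the diagonal entries.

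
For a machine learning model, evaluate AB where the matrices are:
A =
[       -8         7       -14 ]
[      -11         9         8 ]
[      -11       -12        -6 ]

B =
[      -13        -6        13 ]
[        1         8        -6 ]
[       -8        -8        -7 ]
AB =
[      223       216       -48 ]
[       88        74      -253 ]
[      179        18       -29 ]

Matrix multiplication: (AB)[i][j] = sum over k of A[i][k] * B[k][j].
  (AB)[0][0] = (-8)*(-13) + (7)*(1) + (-14)*(-8) = 223
  (AB)[0][1] = (-8)*(-6) + (7)*(8) + (-14)*(-8) = 216
  (AB)[0][2] = (-8)*(13) + (7)*(-6) + (-14)*(-7) = -48
  (AB)[1][0] = (-11)*(-13) + (9)*(1) + (8)*(-8) = 88
  (AB)[1][1] = (-11)*(-6) + (9)*(8) + (8)*(-8) = 74
  (AB)[1][2] = (-11)*(13) + (9)*(-6) + (8)*(-7) = -253
  (AB)[2][0] = (-11)*(-13) + (-12)*(1) + (-6)*(-8) = 179
  (AB)[2][1] = (-11)*(-6) + (-12)*(8) + (-6)*(-8) = 18
  (AB)[2][2] = (-11)*(13) + (-12)*(-6) + (-6)*(-7) = -29
AB =
[      223       216       -48 ]
[       88        74      -253 ]
[      179        18       -29 ]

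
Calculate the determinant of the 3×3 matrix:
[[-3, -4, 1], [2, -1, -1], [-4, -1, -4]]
-63

Expansion along first row:
det = -3·det([[-1,-1],[-1,-4]]) - -4·det([[2,-1],[-4,-4]]) + 1·det([[2,-1],[-4,-1]])
    = -3·(-1·-4 - -1·-1) - -4·(2·-4 - -1·-4) + 1·(2·-1 - -1·-4)
    = -3·3 - -4·-12 + 1·-6
    = -9 + -48 + -6 = -63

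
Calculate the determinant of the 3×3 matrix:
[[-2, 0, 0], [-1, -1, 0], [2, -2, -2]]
-4

Expansion along first row:
det = -2·det([[-1,0],[-2,-2]]) - 0·det([[-1,0],[2,-2]]) + 0·det([[-1,-1],[2,-2]])
    = -2·(-1·-2 - 0·-2) - 0·(-1·-2 - 0·2) + 0·(-1·-2 - -1·2)
    = -2·2 - 0·2 + 0·4
    = -4 + 0 + 0 = -4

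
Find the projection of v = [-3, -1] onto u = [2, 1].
[-14/5, -7/5]

The projection of v onto u is proj_u(v) = ((v·u) / (u·u)) · u.
v·u = (-3)*(2) + (-1)*(1) = -7.
u·u = (2)*(2) + (1)*(1) = 5.
coefficient = -7 / 5 = -7/5.
proj_u(v) = -7/5 · [2, 1] = [-14/5, -7/5].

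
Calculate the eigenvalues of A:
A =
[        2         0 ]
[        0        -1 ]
λ = -1, 2

Solve det(A - λI) = 0. For a 2×2 matrix the characteristic equation is λ² - (trace)λ + det = 0.
trace(A) = a + d = 2 - 1 = 1.
det(A) = a*d - b*c = (2)*(-1) - (0)*(0) = -2 - 0 = -2.
Characteristic equation: λ² - (1)λ + (-2) = 0.
Discriminant = (1)² - 4*(-2) = 1 + 8 = 9.
λ = (1 ± √9) / 2 = (1 ± 3) / 2 = -1, 2.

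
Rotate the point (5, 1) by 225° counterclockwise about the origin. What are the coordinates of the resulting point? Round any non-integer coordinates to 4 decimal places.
(-2.8284, -4.2426)

Rotation matrix R(θ) = [[cos θ, -sin θ], [sin θ, cos θ]]; for θ = 225°:
R = [[-√2/2, √2/2], [-√2/2, -√2/2]]
Result: R × [5, 1]ᵀ = [-√2/2·5 + (√2/2)·1, -√2/2·5 + (-√2/2)·1]ᵀ = (-2.8284, -4.2426)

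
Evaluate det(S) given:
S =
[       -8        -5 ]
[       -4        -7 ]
det(S) = 36

For a 2×2 matrix [[a, b], [c, d]], det = a*d - b*c.
det(S) = (-8)*(-7) - (-5)*(-4) = 56 - 20 = 36.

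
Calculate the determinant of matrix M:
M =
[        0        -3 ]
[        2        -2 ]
det(M) = 6

For a 2×2 matrix [[a, b], [c, d]], det = a*d - b*c.
det(M) = (0)*(-2) - (-3)*(2) = 0 + 6 = 6.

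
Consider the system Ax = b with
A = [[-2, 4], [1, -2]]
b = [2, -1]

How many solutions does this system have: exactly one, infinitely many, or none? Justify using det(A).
Infinitely many solutions

det(A) = (-2)*(-2) - (4)*(1) = 0, so A is singular (column 2 is -2 times column 1).
b = [2, -1] = -1 * column 1 of A, so b lies in the column space of A.
A singular matrix whose right-hand side is in its column space gives a 1-parameter family of solutions — infinitely many.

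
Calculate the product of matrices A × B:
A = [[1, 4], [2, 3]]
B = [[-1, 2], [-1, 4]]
[[-5, 18], [-5, 16]]

Matrix multiplication:
C[0][0] = 1×-1 + 4×-1 = -5
C[0][1] = 1×2 + 4×4 = 18
C[1][0] = 2×-1 + 3×-1 = -5
C[1][1] = 2×2 + 3×4 = 16
Result: [[-5, 18], [-5, 16]]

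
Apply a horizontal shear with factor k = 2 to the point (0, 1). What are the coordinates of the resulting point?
(2, 1)

Shear matrix for horizontal shear with factor k = 2:
[[1, 2], [0, 1]]
Result: (0, 1) → (2, 1)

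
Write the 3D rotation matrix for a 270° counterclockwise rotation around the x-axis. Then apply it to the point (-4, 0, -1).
R = [[1, 0, 0], [0, 0, 1], [0, -1, 0]]; R·(-4, 0, -1) = (-4, -1, 0)

Rotation matrix for 270° around x-axis:
cos(270°) = 0, sin(270°) = -1
R = [[1, 0, 0], [0, 0, 1], [0, -1, 0]]
Apply to (-4, 0, -1): R·[-4, 0, -1]ᵀ = (-4, -1, 0)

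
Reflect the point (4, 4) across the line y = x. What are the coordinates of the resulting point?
(4, 4)

Reflection across line y = x: (4, 4) → (4, 4)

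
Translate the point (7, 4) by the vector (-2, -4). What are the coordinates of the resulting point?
(5, 0)

Translation by (-2, -4):
x' = 7 + -2 = 5
y' = 4 + -4 = 0
Homogeneous matrix: [[1, 0, -2], [0, 1, -4], [0, 0, 1]]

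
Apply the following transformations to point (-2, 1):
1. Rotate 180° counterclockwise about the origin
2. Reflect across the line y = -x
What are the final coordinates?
(1, -2)

Step 1: Rotate 180° → (2, -1)
Step 2: Reflect across the line y = -x → (1, -2)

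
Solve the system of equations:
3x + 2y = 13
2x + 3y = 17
x = 1, y = 5

Use elimination (row reduction):
Equation 1: 3x + 2y = 13.
Equation 2: 2x + 3y = 17.
Multiply Eq1 by 2 and Eq2 by 3: 6x + 4y = 26;  6x + 9y = 51.
Subtract: (5)y = 25, so y = 5.
Back-substitute into Eq1: 3x + 2*(5) = 13, so x = 1.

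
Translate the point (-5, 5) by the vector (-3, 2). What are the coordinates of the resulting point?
(-8, 7)

Translation by (-3, 2):
x' = -5 + -3 = -8
y' = 5 + 2 = 7
Homogeneous matrix: [[1, 0, -3], [0, 1, 2], [0, 0, 1]]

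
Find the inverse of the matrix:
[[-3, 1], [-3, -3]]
[[-1/4, -1/12], [1/4, -1/4]]

For [[a,b],[c,d]], inverse = (1/det)·[[d,-b],[-c,a]]
det = -3·-3 - 1·-3 = 12
Inverse = (1/12)·[[-3, -1], [3, -3]]
        = [[-1/4, -1/12], [1/4, -1/4]]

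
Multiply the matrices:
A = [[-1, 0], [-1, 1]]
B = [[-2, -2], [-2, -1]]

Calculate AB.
[[2, 2], [0, 1]]

Each entry (i,j) of AB = sum over k of A[i][k]*B[k][j].
(AB)[0][0] = (-1)*(-2) + (0)*(-2) = 2
(AB)[0][1] = (-1)*(-2) + (0)*(-1) = 2
(AB)[1][0] = (-1)*(-2) + (1)*(-2) = 0
(AB)[1][1] = (-1)*(-2) + (1)*(-1) = 1
AB = [[2, 2], [0, 1]]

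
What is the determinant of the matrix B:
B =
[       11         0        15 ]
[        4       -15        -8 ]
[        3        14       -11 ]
det(B) = 4562

Expand along row 0 (cofactor expansion): det(B) = a*(e*i - f*h) - b*(d*i - f*g) + c*(d*h - e*g), where the 3×3 is [[a, b, c], [d, e, f], [g, h, i]].
Minor M_00 = (-15)*(-11) - (-8)*(14) = 165 + 112 = 277.
Minor M_01 = (4)*(-11) - (-8)*(3) = -44 + 24 = -20.
Minor M_02 = (4)*(14) - (-15)*(3) = 56 + 45 = 101.
det(B) = (11)*(277) - (0)*(-20) + (15)*(101) = 3047 + 0 + 1515 = 4562.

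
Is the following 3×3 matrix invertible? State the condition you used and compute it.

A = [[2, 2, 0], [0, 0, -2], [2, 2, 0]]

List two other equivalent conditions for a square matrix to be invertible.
No, not invertible; det(A) = 0 (two rows are equal, so the rows are linearly dependent). Equivalent conditions (failing for this A): rank(A) < 3; Ax = 0 has non-trivial solutions; 0 is an eigenvalue; the columns are linearly dependent.

To check invertibility, compute det(A).
In this matrix, row 0 and the last row are identical, so one row is a scalar multiple of another and the rows are linearly dependent.
A matrix with linearly dependent rows has det = 0 and is not invertible.
Equivalent failed conditions:
- rank(A) < 3.
- Ax = 0 has non-trivial solutions.
- 0 is an eigenvalue.
- The columns are linearly dependent.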